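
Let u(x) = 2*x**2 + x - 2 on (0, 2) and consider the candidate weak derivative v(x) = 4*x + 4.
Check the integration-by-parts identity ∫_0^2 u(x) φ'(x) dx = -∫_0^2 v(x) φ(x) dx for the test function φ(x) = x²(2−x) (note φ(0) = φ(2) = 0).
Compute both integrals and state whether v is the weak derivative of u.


LHS = -116/15, RHS = -176/15. No, v is not the weak derivative of u.

u(x) = 2*x**2 + x - 2, classical derivative u'(x) = 4*x + 1.
φ(x) = x²(2−x), so φ'(x) = x*(4 - 3*x).
Note φ(0) = φ(2) = 0, so the boundary term u·φ vanishes.
LHS = ∫_0^2 u(x) φ'(x) dx = ∫_0^2 (-6*x^4 + 5*x^3 + 10*x^2 - 8*x) dx. Term by term:
  ∫_0^2 -6*x^4 dx = -192/5;  ∫_0^2 5*x^3 dx = 20;  ∫_0^2 10*x^2 dx = 80/3;
  ∫_0^2 -8*x dx = -16.
Sum: -192/5 + 20 + 80/3 − 16 = -116/15.
So LHS = -116/15.
∫_0^2 v(x) φ(x) dx = ∫_0^2 (-4*x^4 + 4*x^3 + 8*x^2) dx. Term by term:
  ∫_0^2 -4*x^4 dx = -128/5;  ∫_0^2 4*x^3 dx = 16;  ∫_0^2 8*x^2 dx = 64/3.
Sum: -128/5 + 16 + 64/3 = 176/15.
So RHS = -∫_0^2 v(x) φ(x) dx = -176/15.
LHS − RHS = 4 ≠ 0, so the identity fails.
(For a valid weak derivative the identity must hold for EVERY test function, in particular this one. The failure shows v is NOT the weak derivative of u.)
Correct weak derivative would be u'(x) = 4*x + 1.


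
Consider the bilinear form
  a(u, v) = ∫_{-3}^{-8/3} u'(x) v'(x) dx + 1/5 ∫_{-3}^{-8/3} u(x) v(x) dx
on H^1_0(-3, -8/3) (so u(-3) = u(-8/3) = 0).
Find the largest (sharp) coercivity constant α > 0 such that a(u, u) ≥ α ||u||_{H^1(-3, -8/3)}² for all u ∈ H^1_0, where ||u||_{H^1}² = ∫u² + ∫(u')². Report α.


α = (1 + 45*π^2)/(5*(1 + 9*π^2))

Coercivity of a(·,·) on H^1_0(-3, -8/3) means a(u, u) ≥ α ||u||_{H^1}² for every u ∈ H^1_0.
The interval has length L = 1/3, and Poincaré/coercivity depend only on L. Here a(u, u) = ∫(u')² + (1/5)·∫u².
Here 0 < c = 1/5 < 1. The condition a(u,u) ≥ α||u||_{H^1}² reads (1−α)∫(u')² ≥ (α−c)∫u². Any admissible α is ≤ 1 (rapidly oscillating u have ∫u²/∫(u')² → 0), and α = 1 would force 0 ≥ (1−c)∫u², impossible since c < 1; so 1−α > 0. By the sharp Poincaré inequality on H^1_0 of an interval of length L, ∫(u')² ≥ (π/L)²∫u² with equality for the first sine mode sin(π(x−x₀)/L) (x₀ the left endpoint), so the inequality holds for all u iff (1−α)(π/L)² ≥ α − c, i.e. α ≤ ((π/L)² + c)/((π/L)² + 1) = (1 + c(L/π)²)/(1 + (L/π)²). With (π/L)² = 9*π^2 and c = 1/5, the largest admissible constant is α = ((π/L)² + c)/((π/L)² + 1).
Simplifying, α = (1 + 45*π^2)/(5*(1 + 9*π^2)).


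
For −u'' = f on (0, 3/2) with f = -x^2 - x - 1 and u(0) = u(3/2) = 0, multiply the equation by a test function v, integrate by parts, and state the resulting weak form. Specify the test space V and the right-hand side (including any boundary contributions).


V = H^1_0(0, 3/2) (so v(0) = v(3/2) = 0); weak form: ∫_0^3/2 u'v' dx = ∫_0^3/2 (-x^2 - x - 1) v dx for all v ∈ V.

Multiply both sides by a test function v and integrate from 0 to 3/2:
  ∫_0^3/2 −u''(x) v(x) dx = ∫_0^3/2 f(x) v(x) dx.
Integrate the LHS by parts once:
  ∫_0^3/2 −u'' v dx = −[u'(x) v(x)]_0^3/2 + ∫_0^3/2 u'(x) v'(x) dx.
Thus ∫_0^3/2 u'(x) v'(x) dx = ∫_0^3/2 f(x) v(x) dx + [u'(x) v(x)]_0^3/2.
Choose V so that boundary terms are either known or forced to vanish.
u is Dirichlet: u(0) = u(3/2) = 0. Let V = H^1_0(0, 3/2); then v(0) = v(3/2) = 0, and [u' v]_0^3/2 = 0.
Weak formulation: find u (satisfying any essential BC) such that ∫_0^3/2 u'(x) v'(x) dx = ∫_0^3/2 f v dx for all v ∈ V.
Substituting f(x) = -x^2 - x - 1, the right-hand side is ∫_0^3/2 (-x^2 - x - 1) v dx.


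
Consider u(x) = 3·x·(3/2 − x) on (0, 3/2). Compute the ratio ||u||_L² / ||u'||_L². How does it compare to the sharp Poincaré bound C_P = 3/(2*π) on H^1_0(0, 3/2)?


||u||_L² / ||u'||_L² = 3*sqrt(10)/20 < C_P = 3/(2*π).

u(x) = 3·x·(3/2 − x), so u'(x) = 9/2 - 6*x.
u(x) = 3·x·(3/2 − x) vanishes at x = 0 and x = 3/2, so u ∈ H^1_0(0, 3/2). Differentiate via the product rule and integrate the resulting polynomials term by term.
  ∫_0^3/2 u² dx = ∫_0^3/2 (9*x^4 - 27*x^3 + 81*x^2/4) dx. Term by term:
    ∫_0^3/2 9*x^4 dx = 2187/160;  ∫_0^3/2 -27*x^3 dx = -2187/64;  ∫_0^3/2 81*x^2/4 dx = 729/32.
  Sum: 2187/160 − 2187/64 + 729/32 = 729/320.
  ∫_0^3/2 (u')² dx = ∫_0^3/2 (36*x^2 - 54*x + 81/4) dx. Term by term:
    ∫_0^3/2 36*x^2 dx = 81/2;  ∫_0^3/2 -54*x dx = -243/4;  ∫_0^3/2 81/4 dx = 243/8.
  Sum: 81/2 − 243/4 + 243/8 = 81/8.
∫_0^3/2 u² dx = 729/320, so ||u||_L² = 27*sqrt(5)/40.
∫_0^3/2 (u')² dx = 81/8, so ||u'||_L² = 9*sqrt(2)/4.
Ratio ||u||_L² / ||u'||_L² = 3*sqrt(10)/20.
Sharp Poincaré constant on H^1_0(0, 3/2) is C_P = L/π = 3/(2*π), achieved by sin(2*π/3·x).
A polynomial bump cannot attain the sharp Poincaré constant (only the first sine eigenfunction does), so the ratio is strictly less than C_P, consistent with ||u||_L² ≤ C_P ||u'||_L².


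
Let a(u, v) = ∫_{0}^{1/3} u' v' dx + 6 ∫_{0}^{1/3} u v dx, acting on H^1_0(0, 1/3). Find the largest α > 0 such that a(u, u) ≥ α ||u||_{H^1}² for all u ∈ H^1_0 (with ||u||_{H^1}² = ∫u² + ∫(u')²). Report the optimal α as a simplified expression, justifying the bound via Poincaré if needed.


α = 1

Coercivity of a(·,·) on H^1_0(0, 1/3) means a(u, u) ≥ α ||u||_{H^1}² for every u ∈ H^1_0.
The interval has length L = 1/3, and Poincaré/coercivity depend only on L. Here a(u, u) = ∫(u')² + (6)·∫u².
Here c = 6 ≥ 1, so a(u,u) = ∫(u')² + c∫u² ≥ ∫(u')² + ∫u² = ||u||_{H^1}², i.e. α = 1 works. No larger α is possible: a(u,u) ≥ α||u||_{H^1}² means (1−α)∫(u')² ≥ (α−c)∫u², and for the modes u_n = sin(nπ(x−x₀)/L) (x₀ the left endpoint) one has ∫u_n²/∫(u_n')² = (L/(nπ))² → 0, so a(u_n,u_n)/||u_n||_{H^1}² → 1. Hence the optimal constant is α = 1.
Therefore α = 1.


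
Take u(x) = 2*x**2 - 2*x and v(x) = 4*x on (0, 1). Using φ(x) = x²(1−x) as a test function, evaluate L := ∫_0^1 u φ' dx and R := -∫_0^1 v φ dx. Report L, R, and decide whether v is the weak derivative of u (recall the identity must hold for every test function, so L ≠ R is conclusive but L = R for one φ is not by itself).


LHS = -1/30, RHS = -1/5. No, v is not the weak derivative of u.

u(x) = 2*x**2 - 2*x, classical derivative u'(x) = 4*x - 2.
φ(x) = x²(1−x), so φ'(x) = x*(2 - 3*x).
Note φ(0) = φ(1) = 0, so the boundary term u·φ vanishes.
LHS = ∫_0^1 u(x) φ'(x) dx = ∫_0^1 (-6*x^4 + 10*x^3 - 4*x^2) dx. Term by term:
  ∫_0^1 -6*x^4 dx = -6/5;  ∫_0^1 10*x^3 dx = 5/2;  ∫_0^1 -4*x^2 dx = -4/3.
Sum: -6/5 + 5/2 − 4/3 = -1/30.
So LHS = -1/30.
∫_0^1 v(x) φ(x) dx = ∫_0^1 (-4*x^4 + 4*x^3) dx. Term by term:
  ∫_0^1 -4*x^4 dx = -4/5;  ∫_0^1 4*x^3 dx = 1.
Sum: -4/5 + 1 = 1/5.
So RHS = -∫_0^1 v(x) φ(x) dx = -1/5.
LHS − RHS = 1/6 ≠ 0, so the identity fails.
(For a valid weak derivative the identity must hold for EVERY test function, in particular this one. The failure shows v is NOT the weak derivative of u.)
Correct weak derivative would be u'(x) = 4*x - 2.


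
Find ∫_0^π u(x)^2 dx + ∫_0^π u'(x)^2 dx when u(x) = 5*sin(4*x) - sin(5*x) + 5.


||u||_{H^1(0,π)}^2 = -4 + 501*π/2

u'(x) = 20*cos(4*x) - 5*cos(5*x).
Expand u² and (u')² and integrate term by term on (0, π), using: for integers n ≥ 1, ∫_0^π sin²(nx) dx = ∫_0^π cos²(nx) dx = π/2; for n ≠ n', ∫_0^π sin(nx)sin(n'x) dx = ∫_0^π cos(nx)cos(n'x) dx = 0; and by product-to-sum, ∫_0^π sin(nx)cos(n'x) dx = ½∫_0^π [sin((n+n')x) + sin((n−n')x)] dx, which is 0 when n+n' is even and 2n/(n²−n'²) when n+n' is odd (it need not vanish on (0, π)). For the constant mode: ∫_0^π 1 dx = π, ∫_0^π cos(nx) dx = 0, ∫_0^π sin(nx) dx = (1−(−1)^n)/n.
  u² squared terms: (5)²·∫1 dx = 25·π = 25*π;  (-1)²·∫sin(5x)² dx = 1·π/2 = π/2;  (5)²·∫sin(4x)² dx = 25·π/2 = 25*π/2.
  u² cross terms: 2·(5)·(-1)·∫1·sin(5x) dx = -10·(2/5) = -4;  2·(5)·(5)·∫1·sin(4x) dx = 50·(0) = 0;  2·(-1)·(5)·∫sin(5x)·sin(4x) dx = -10·(0) = 0.
  So ∫_0^π u² dx = 25*π + π/2 + 25*π/2 − 4 + 0 + 0 = -4 + 38*π.
  (u')² squared terms: (-5)²·∫cos(5x)² dx = 25·π/2 = 25*π/2;  (20)²·∫cos(4x)² dx = 400·π/2 = 200*π.
  (u')² cross terms: 2·(-5)·(20)·∫cos(5x)·cos(4x) dx = -200·(0) = 0.
  So ∫_0^π (u')² dx = 25*π/2 + 200*π + 0 = 425*π/2.
||u||_{H^1}^2 = (-4 + 38*π) + (425*π/2) = -4 + 501*π/2.


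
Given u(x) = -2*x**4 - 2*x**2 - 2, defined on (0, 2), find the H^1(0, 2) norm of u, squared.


||u||_{H^1}^2 = 662296/315

The H^1 norm (squared) on an interval (0, L) is
  ||u||_{H^1}^2 = ∫_0^L u(x)^2 dx + ∫_0^L u'(x)^2 dx.
Compute u'(x) = -8*x**3 - 4*x.
Then u(x)^2 = 4*x**8 + 8*x**6 + 12*x**4 + 8*x**2 + 4 and u'(x)^2 = 64*x**6 + 64*x**4 + 16*x**2.
Integrate each monomial from 0 to 2 using ∫_0^2 c·x^n dx = c·2^(n+1)/(n+1):
  ∫_0^2 u(x)^2 dx = ∫_0^2 (4*x^8 + 8*x^6 + 12*x^4 + 8*x^2 + 4) dx. Term by term:
    ∫_0^2 4*x^8 dx = 2048/9;  ∫_0^2 8*x^6 dx = 1024/7;  ∫_0^2 12*x^4 dx = 384/5;
    ∫_0^2 8*x^2 dx = 64/3;  ∫_0^2 4 dx = 8.
  Sum: 2048/9 + 1024/7 + 384/5 + 64/3 + 8 = 151192/315.
  ∫_0^2 u'(x)^2 dx = ∫_0^2 (64*x^6 + 64*x^4 + 16*x^2) dx. Term by term:
    ∫_0^2 64*x^6 dx = 8192/7;  ∫_0^2 64*x^4 dx = 2048/5;  ∫_0^2 16*x^2 dx = 128/3.
  Sum: 8192/7 + 2048/5 + 128/3 = 170368/105.
Adding: ||u||_{H^1}^2 = 151192/315 + 170368/105 = 662296/315.


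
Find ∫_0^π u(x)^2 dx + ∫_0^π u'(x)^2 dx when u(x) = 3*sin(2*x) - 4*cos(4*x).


||u||_{H^1(0,π)}^2 = 317*π/2

u'(x) = 16*sin(4*x) + 6*cos(2*x).
Expand u² and (u')² and integrate term by term on (0, π), using: for integers n ≥ 1, ∫_0^π sin²(nx) dx = ∫_0^π cos²(nx) dx = π/2; for n ≠ n', ∫_0^π sin(nx)sin(n'x) dx = ∫_0^π cos(nx)cos(n'x) dx = 0; and by product-to-sum, ∫_0^π sin(nx)cos(n'x) dx = ½∫_0^π [sin((n+n')x) + sin((n−n')x)] dx, which is 0 when n+n' is even and 2n/(n²−n'²) when n+n' is odd (it need not vanish on (0, π)).
  u² squared terms: (-4)²·∫cos(4x)² dx = 16·π/2 = 8*π;  (3)²·∫sin(2x)² dx = 9·π/2 = 9*π/2.
  u² cross terms: 2·(-4)·(3)·∫cos(4x)·sin(2x) dx = -24·(0) = 0.
  So ∫_0^π u² dx = 8*π + 9*π/2 + 0 = 25*π/2.
  (u')² squared terms: (6)²·∫cos(2x)² dx = 36·π/2 = 18*π;  (16)²·∫sin(4x)² dx = 256·π/2 = 128*π.
  (u')² cross terms: 2·(6)·(16)·∫cos(2x)·sin(4x) dx = 192·(0) = 0.
  So ∫_0^π (u')² dx = 18*π + 128*π + 0 = 146*π.
||u||_{H^1}^2 = (25*π/2) + (146*π) = 317*π/2.


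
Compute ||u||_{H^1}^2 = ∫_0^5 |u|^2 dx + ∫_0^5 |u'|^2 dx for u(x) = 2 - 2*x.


||u||_{H^1}^2 = 320/3

The H^1 norm (squared) on an interval (0, L) is
  ||u||_{H^1}^2 = ∫_0^L u(x)^2 dx + ∫_0^L u'(x)^2 dx.
Compute u'(x) = -2.
Then u(x)^2 = 4*x**2 - 8*x + 4 and u'(x)^2 = 4.
Integrate each monomial from 0 to 5 using ∫_0^5 c·x^n dx = c·5^(n+1)/(n+1):
  ∫_0^5 u(x)^2 dx = ∫_0^5 (4*x^2 - 8*x + 4) dx. Term by term:
    ∫_0^5 4*x^2 dx = 500/3;  ∫_0^5 -8*x dx = -100;  ∫_0^5 4 dx = 20.
  Sum: 500/3 − 100 + 20 = 260/3.
  ∫_0^5 u'(x)^2 dx = ∫_0^5 (4) dx. Term by term:
    ∫_0^5 4 dx = 20.
Adding: ||u||_{H^1}^2 = 260/3 + 20 = 320/3.


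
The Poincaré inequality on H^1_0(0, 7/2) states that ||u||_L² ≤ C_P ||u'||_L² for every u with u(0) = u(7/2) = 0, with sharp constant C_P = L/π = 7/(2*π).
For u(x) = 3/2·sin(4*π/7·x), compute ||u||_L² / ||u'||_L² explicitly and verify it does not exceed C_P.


||u||_L² / ||u'||_L² = 7/(4*π) < C_P = 7/(2*π).

u(x) = 3/2·sin(4*π/7·x), so u'(x) = 6*π*cos(4*π*x/7)/7.
Writing u(x) = A·sin(kπx/L) with A = 3/2 and k = 2, use ∫_0^L sin²(kπx/L) dx = L/2 and ∫_0^L cos²(kπx/L) dx = L/2.
u² = 9/4·sin²(4*π/7·x) and (u')² = 36*π^2/49·cos²(4*π/7·x), and each of sin², cos² integrates to L/2 = 7/4 over (0, 7/2).
∫_0^7/2 u² dx = 63/16, so ||u||_L² = 3*sqrt(7)/4.
∫_0^7/2 (u')² dx = 9*π^2/7, so ||u'||_L² = 3*sqrt(7)*π/7.
Ratio ||u||_L² / ||u'||_L² = 7/(4*π).
Sharp Poincaré constant on H^1_0(0, 7/2) is C_P = L/π = 7/(2*π), achieved by sin(2*π/7·x).
This is the k = 2 harmonic; the ratio L/(kπ) is strictly less than C_P = L/π, consistent with the sharp inequality ||u||_L² ≤ C_P ||u'||_L².


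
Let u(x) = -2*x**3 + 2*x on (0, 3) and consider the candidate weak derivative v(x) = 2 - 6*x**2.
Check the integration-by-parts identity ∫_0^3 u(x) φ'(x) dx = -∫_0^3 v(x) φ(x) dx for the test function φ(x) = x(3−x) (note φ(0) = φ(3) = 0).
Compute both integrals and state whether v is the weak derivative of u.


LHS = 639/10, RHS = 639/10. Yes, v = u' weakly.

u(x) = -2*x**3 + 2*x, classical derivative u'(x) = 2 - 6*x**2.
φ(x) = x(3−x), so φ'(x) = 3 - 2*x.
Note φ(0) = φ(3) = 0, so the boundary term u·φ vanishes.
LHS = ∫_0^3 u(x) φ'(x) dx = ∫_0^3 (4*x^4 - 6*x^3 - 4*x^2 + 6*x) dx. Term by term:
  ∫_0^3 4*x^4 dx = 972/5;  ∫_0^3 -6*x^3 dx = -243/2;  ∫_0^3 -4*x^2 dx = -36;
  ∫_0^3 6*x dx = 27.
Sum: 972/5 − 243/2 − 36 + 27 = 639/10.
So LHS = 639/10.
∫_0^3 v(x) φ(x) dx = ∫_0^3 (6*x^4 - 18*x^3 - 2*x^2 + 6*x) dx. Term by term:
  ∫_0^3 6*x^4 dx = 1458/5;  ∫_0^3 -18*x^3 dx = -729/2;  ∫_0^3 -2*x^2 dx = -18;
  ∫_0^3 6*x dx = 27.
Sum: 1458/5 − 729/2 − 18 + 27 = -639/10.
So RHS = -∫_0^3 v(x) φ(x) dx = 639/10.
LHS = RHS, so the identity holds for this test φ.
Moreover u is smooth here and v(x) = u'(x) = 2 - 6*x**2 pointwise, so the identity holds for every test function. Hence v is the weak derivative of u.


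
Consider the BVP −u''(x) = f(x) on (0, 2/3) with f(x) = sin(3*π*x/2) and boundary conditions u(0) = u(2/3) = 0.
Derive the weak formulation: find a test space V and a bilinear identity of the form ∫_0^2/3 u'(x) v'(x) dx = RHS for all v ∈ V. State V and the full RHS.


V = H^1_0(0, 2/3) (so v(0) = v(2/3) = 0); weak form: ∫_0^2/3 u'v' dx = ∫_0^2/3 (sin(3*π*x/2)) v dx for all v ∈ V.

Multiply both sides by a test function v and integrate from 0 to 2/3:
  ∫_0^2/3 −u''(x) v(x) dx = ∫_0^2/3 f(x) v(x) dx.
Integrate the LHS by parts once:
  ∫_0^2/3 −u'' v dx = −[u'(x) v(x)]_0^2/3 + ∫_0^2/3 u'(x) v'(x) dx.
Thus ∫_0^2/3 u'(x) v'(x) dx = ∫_0^2/3 f(x) v(x) dx + [u'(x) v(x)]_0^2/3.
Choose V so that boundary terms are either known or forced to vanish.
u is Dirichlet: u(0) = u(2/3) = 0. Let V = H^1_0(0, 2/3); then v(0) = v(2/3) = 0, and [u' v]_0^2/3 = 0.
Weak formulation: find u (satisfying any essential BC) such that ∫_0^2/3 u'(x) v'(x) dx = ∫_0^2/3 f v dx for all v ∈ V.
Substituting f(x) = sin(3*π*x/2), the right-hand side is ∫_0^2/3 (sin(3*π*x/2)) v dx.


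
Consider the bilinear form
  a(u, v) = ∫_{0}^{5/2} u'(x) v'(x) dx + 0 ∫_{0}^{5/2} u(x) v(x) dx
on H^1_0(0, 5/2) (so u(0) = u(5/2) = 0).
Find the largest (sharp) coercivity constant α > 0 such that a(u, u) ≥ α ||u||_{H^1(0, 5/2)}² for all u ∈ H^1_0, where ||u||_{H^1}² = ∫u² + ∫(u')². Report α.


α = 4*π^2/(25 + 4*π^2)

Coercivity of a(·,·) on H^1_0(0, 5/2) means a(u, u) ≥ α ||u||_{H^1}² for every u ∈ H^1_0.
The interval has length L = 5/2, and Poincaré/coercivity depend only on L. Here a(u, u) = ∫(u')² + (0)·∫u².
Here c = 0, so a(u,u) = ∫(u')² alone. The condition a(u,u) ≥ α||u||_{H^1}² reads (1−α)∫(u')² ≥ (α−c)∫u². Any admissible α is ≤ 1 (rapidly oscillating u have ∫u²/∫(u')² → 0), and α = 1 would force 0 ≥ (1−c)∫u², impossible since c < 1; so 1−α > 0. By the sharp Poincaré inequality on H^1_0 of an interval of length L, ∫(u')² ≥ (π/L)²∫u² with equality for the first sine mode sin(π(x−x₀)/L) (x₀ the left endpoint), so the inequality holds for all u iff (1−α)(π/L)² ≥ α − c, i.e. α ≤ ((π/L)² + c)/((π/L)² + 1) = (1 + c(L/π)²)/(1 + (L/π)²). (Direct route, valid since c ≤ 0: Poincaré gives c∫u² ≥ c(L/π)²∫(u')², so a(u,u) ≥ (1 + c(L/π)²)∫(u')², while ||u||_{H^1}² ≤ (1 + (L/π)²)∫(u')²; dividing yields the same α.) With (π/L)² = 4*π^2/25 and c = 0, the largest admissible constant is α = ((π/L)² + c)/((π/L)² + 1).
Simplifying, α = 4*π^2/(25 + 4*π^2).


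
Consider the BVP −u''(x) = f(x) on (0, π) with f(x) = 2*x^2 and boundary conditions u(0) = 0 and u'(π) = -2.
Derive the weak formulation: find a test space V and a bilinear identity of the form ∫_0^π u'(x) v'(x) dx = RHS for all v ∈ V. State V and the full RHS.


V = {v ∈ H^1(0, π) : v(0) = 0} (test functions vanish at x = 0 where u is specified); weak form: ∫_0^π u'v' dx = ∫_0^π (2*x^2) v dx − 2·v(π) for all v ∈ V.

Multiply both sides by a test function v and integrate from 0 to π:
  ∫_0^π −u''(x) v(x) dx = ∫_0^π f(x) v(x) dx.
Integrate the LHS by parts once:
  ∫_0^π −u'' v dx = −[u'(x) v(x)]_0^π + ∫_0^π u'(x) v'(x) dx.
Thus ∫_0^π u'(x) v'(x) dx = ∫_0^π f(x) v(x) dx + [u'(x) v(x)]_0^π.
Choose V so that boundary terms are either known or forced to vanish.
Mixed BC: u(0) = 0 (Dirichlet) and u'(π) = -2 (Neumann). Define V = {v ∈ H^1(0, π) : v(0) = 0}. Then [u' v]_0^π = u'(π)·v(π) − u'(0)·0 = − 2·v(π).
Weak formulation: find u (satisfying any essential BC) such that ∫_0^π u'(x) v'(x) dx = ∫_0^π f v dx − 2·v(π) for all v ∈ V (Dirichlet at 0 absorbed into V; Neumann datum at x = π contributes the boundary term).
Substituting f(x) = 2*x^2, the right-hand side is ∫_0^π (2*x^2) v dx − 2·v(π).


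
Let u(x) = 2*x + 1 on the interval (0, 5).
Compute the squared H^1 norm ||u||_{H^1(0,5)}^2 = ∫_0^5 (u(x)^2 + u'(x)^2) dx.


||u||_{H^1}^2 = 725/3

The H^1 norm (squared) on an interval (0, L) is
  ||u||_{H^1}^2 = ∫_0^L u(x)^2 dx + ∫_0^L u'(x)^2 dx.
Compute u'(x) = 2.
Then u(x)^2 = 4*x**2 + 4*x + 1 and u'(x)^2 = 4.
Integrate each monomial from 0 to 5 using ∫_0^5 c·x^n dx = c·5^(n+1)/(n+1):
  ∫_0^5 u(x)^2 dx = ∫_0^5 (4*x^2 + 4*x + 1) dx. Term by term:
    ∫_0^5 4*x^2 dx = 500/3;  ∫_0^5 4*x dx = 50;  ∫_0^5 1 dx = 5.
  Sum: 500/3 + 50 + 5 = 665/3.
  ∫_0^5 u'(x)^2 dx = ∫_0^5 (4) dx. Term by term:
    ∫_0^5 4 dx = 20.
Adding: ||u||_{H^1}^2 = 665/3 + 20 = 725/3.


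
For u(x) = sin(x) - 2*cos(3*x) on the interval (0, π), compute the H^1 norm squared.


||u||_{H^1(0,π)}^2 = 21*π

u'(x) = 6*sin(3*x) + cos(x).
Expand u² and (u')² and integrate term by term on (0, π), using: for integers n ≥ 1, ∫_0^π sin²(nx) dx = ∫_0^π cos²(nx) dx = π/2; for n ≠ n', ∫_0^π sin(nx)sin(n'x) dx = ∫_0^π cos(nx)cos(n'x) dx = 0; and by product-to-sum, ∫_0^π sin(nx)cos(n'x) dx = ½∫_0^π [sin((n+n')x) + sin((n−n')x)] dx, which is 0 when n+n' is even and 2n/(n²−n'²) when n+n' is odd (it need not vanish on (0, π)).
  u² squared terms: (-2)²·∫cos(3x)² dx = 4·π/2 = 2*π;  (1)²·∫sin(x)² dx = 1·π/2 = π/2.
  u² cross terms: 2·(-2)·(1)·∫cos(3x)·sin(x) dx = -4·(0) = 0.
  So ∫_0^π u² dx = 2*π + π/2 + 0 = 5*π/2.
  (u')² squared terms: (6)²·∫sin(3x)² dx = 36·π/2 = 18*π;  (1)²·∫cos(x)² dx = 1·π/2 = π/2.
  (u')² cross terms: 2·(6)·(1)·∫sin(3x)·cos(x) dx = 12·(0) = 0.
  So ∫_0^π (u')² dx = 18*π + π/2 + 0 = 37*π/2.
||u||_{H^1}^2 = (5*π/2) + (37*π/2) = 21*π.


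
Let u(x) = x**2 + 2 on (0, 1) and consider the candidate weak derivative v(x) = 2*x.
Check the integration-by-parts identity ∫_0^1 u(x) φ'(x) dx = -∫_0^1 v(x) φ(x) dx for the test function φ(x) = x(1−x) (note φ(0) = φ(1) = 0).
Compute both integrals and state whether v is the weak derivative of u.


LHS = -1/6, RHS = -1/6. Yes, v = u' weakly.

u(x) = x**2 + 2, classical derivative u'(x) = 2*x.
φ(x) = x(1−x), so φ'(x) = 1 - 2*x.
Note φ(0) = φ(1) = 0, so the boundary term u·φ vanishes.
LHS = ∫_0^1 u(x) φ'(x) dx = ∫_0^1 (-2*x^3 + x^2 - 4*x + 2) dx. Term by term:
  ∫_0^1 -2*x^3 dx = -1/2;  ∫_0^1 x^2 dx = 1/3;  ∫_0^1 -4*x dx = -2;
  ∫_0^1 2 dx = 2.
Sum: -1/2 + 1/3 − 2 + 2 = -1/6.
So LHS = -1/6.
∫_0^1 v(x) φ(x) dx = ∫_0^1 (-2*x^3 + 2*x^2) dx. Term by term:
  ∫_0^1 -2*x^3 dx = -1/2;  ∫_0^1 2*x^2 dx = 2/3.
Sum: -1/2 + 2/3 = 1/6.
So RHS = -∫_0^1 v(x) φ(x) dx = -1/6.
LHS = RHS, so the identity holds for this test φ.
Moreover u is smooth here and v(x) = u'(x) = 2*x pointwise, so the identity holds for every test function. Hence v is the weak derivative of u.


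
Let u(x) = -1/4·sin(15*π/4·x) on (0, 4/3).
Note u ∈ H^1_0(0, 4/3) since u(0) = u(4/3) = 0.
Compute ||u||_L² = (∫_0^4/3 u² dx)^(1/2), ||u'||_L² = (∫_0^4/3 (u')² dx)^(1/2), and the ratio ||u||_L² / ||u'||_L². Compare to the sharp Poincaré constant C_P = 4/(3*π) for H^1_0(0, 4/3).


||u||_L² / ||u'||_L² = 4/(15*π) < C_P = 4/(3*π).

u(x) = -1/4·sin(15*π/4·x), so u'(x) = -15*π*cos(15*π*x/4)/16.
Writing u(x) = A·sin(kπx/L) with A = -1/4 and k = 5, use ∫_0^L sin²(kπx/L) dx = L/2 and ∫_0^L cos²(kπx/L) dx = L/2.
u² = 1/16·sin²(15*π/4·x) and (u')² = 225*π^2/256·cos²(15*π/4·x), and each of sin², cos² integrates to L/2 = 2/3 over (0, 4/3).
∫_0^4/3 u² dx = 1/24, so ||u||_L² = sqrt(6)/12.
∫_0^4/3 (u')² dx = 75*π^2/128, so ||u'||_L² = 5*sqrt(6)*π/16.
Ratio ||u||_L² / ||u'||_L² = 4/(15*π).
Sharp Poincaré constant on H^1_0(0, 4/3) is C_P = L/π = 4/(3*π), achieved by sin(3*π/4·x).
This is the k = 5 harmonic; the ratio L/(kπ) is strictly less than C_P = L/π, consistent with the sharp inequality ||u||_L² ≤ C_P ||u'||_L².


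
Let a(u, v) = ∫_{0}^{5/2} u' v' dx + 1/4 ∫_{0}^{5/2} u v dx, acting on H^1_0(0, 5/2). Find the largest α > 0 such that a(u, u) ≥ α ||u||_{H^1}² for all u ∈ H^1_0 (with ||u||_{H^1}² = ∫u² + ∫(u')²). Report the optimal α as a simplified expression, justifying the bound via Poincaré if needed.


α = (25 + 16*π^2)/(4*(25 + 4*π^2))

Coercivity of a(·,·) on H^1_0(0, 5/2) means a(u, u) ≥ α ||u||_{H^1}² for every u ∈ H^1_0.
The interval has length L = 5/2, and Poincaré/coercivity depend only on L. Here a(u, u) = ∫(u')² + (1/4)·∫u².
Here 0 < c = 1/4 < 1. The condition a(u,u) ≥ α||u||_{H^1}² reads (1−α)∫(u')² ≥ (α−c)∫u². Any admissible α is ≤ 1 (rapidly oscillating u have ∫u²/∫(u')² → 0), and α = 1 would force 0 ≥ (1−c)∫u², impossible since c < 1; so 1−α > 0. By the sharp Poincaré inequality on H^1_0 of an interval of length L, ∫(u')² ≥ (π/L)²∫u² with equality for the first sine mode sin(π(x−x₀)/L) (x₀ the left endpoint), so the inequality holds for all u iff (1−α)(π/L)² ≥ α − c, i.e. α ≤ ((π/L)² + c)/((π/L)² + 1) = (1 + c(L/π)²)/(1 + (L/π)²). With (π/L)² = 4*π^2/25 and c = 1/4, the largest admissible constant is α = ((π/L)² + c)/((π/L)² + 1).
Simplifying, α = (25 + 16*π^2)/(4*(25 + 4*π^2)).


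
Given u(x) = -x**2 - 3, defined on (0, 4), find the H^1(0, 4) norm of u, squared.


||u||_{H^1}^2 = 6812/15

The H^1 norm (squared) on an interval (0, L) is
  ||u||_{H^1}^2 = ∫_0^L u(x)^2 dx + ∫_0^L u'(x)^2 dx.
Compute u'(x) = -2*x.
Then u(x)^2 = x**4 + 6*x**2 + 9 and u'(x)^2 = 4*x**2.
Integrate each monomial from 0 to 4 using ∫_0^4 c·x^n dx = c·4^(n+1)/(n+1):
  ∫_0^4 u(x)^2 dx = ∫_0^4 (x^4 + 6*x^2 + 9) dx. Term by term:
    ∫_0^4 x^4 dx = 1024/5;  ∫_0^4 6*x^2 dx = 128;  ∫_0^4 9 dx = 36.
  Sum: 1024/5 + 128 + 36 = 1844/5.
  ∫_0^4 u'(x)^2 dx = ∫_0^4 (4*x^2) dx. Term by term:
    ∫_0^4 4*x^2 dx = 256/3.
Adding: ||u||_{H^1}^2 = 1844/5 + 256/3 = 6812/15.


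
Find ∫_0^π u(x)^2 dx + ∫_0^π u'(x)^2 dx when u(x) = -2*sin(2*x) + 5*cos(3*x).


||u||_{H^1(0,π)}^2 = 160 + 135*π

u'(x) = -15*sin(3*x) - 4*cos(2*x).
Expand u² and (u')² and integrate term by term on (0, π), using: for integers n ≥ 1, ∫_0^π sin²(nx) dx = ∫_0^π cos²(nx) dx = π/2; for n ≠ n', ∫_0^π sin(nx)sin(n'x) dx = ∫_0^π cos(nx)cos(n'x) dx = 0; and by product-to-sum, ∫_0^π sin(nx)cos(n'x) dx = ½∫_0^π [sin((n+n')x) + sin((n−n')x)] dx, which is 0 when n+n' is even and 2n/(n²−n'²) when n+n' is odd (it need not vanish on (0, π)).
  u² squared terms: (-2)²·∫sin(2x)² dx = 4·π/2 = 2*π;  (5)²·∫cos(3x)² dx = 25·π/2 = 25*π/2.
  u² cross terms: 2·(-2)·(5)·∫sin(2x)·cos(3x) dx = -20·(-4/5) = 16.
  So ∫_0^π u² dx = 2*π + 25*π/2 + 16 = 16 + 29*π/2.
  (u')² squared terms: (-15)²·∫sin(3x)² dx = 225·π/2 = 225*π/2;  (-4)²·∫cos(2x)² dx = 16·π/2 = 8*π.
  (u')² cross terms: 2·(-15)·(-4)·∫sin(3x)·cos(2x) dx = 120·(6/5) = 144.
  So ∫_0^π (u')² dx = 225*π/2 + 8*π + 144 = 144 + 241*π/2.
||u||_{H^1}^2 = (16 + 29*π/2) + (144 + 241*π/2) = 160 + 135*π.


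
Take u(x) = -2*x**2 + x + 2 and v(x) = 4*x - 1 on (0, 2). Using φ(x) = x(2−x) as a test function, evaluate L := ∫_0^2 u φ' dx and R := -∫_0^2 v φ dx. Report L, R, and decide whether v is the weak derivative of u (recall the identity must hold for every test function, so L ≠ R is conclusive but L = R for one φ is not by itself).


LHS = 4, RHS = -4. No, v is not the weak derivative of u.

u(x) = -2*x**2 + x + 2, classical derivative u'(x) = 1 - 4*x.
φ(x) = x(2−x), so φ'(x) = 2 - 2*x.
Note φ(0) = φ(2) = 0, so the boundary term u·φ vanishes.
LHS = ∫_0^2 u(x) φ'(x) dx = ∫_0^2 (4*x^3 - 6*x^2 - 2*x + 4) dx. Term by term:
  ∫_0^2 4*x^3 dx = 16;  ∫_0^2 -6*x^2 dx = -16;  ∫_0^2 -2*x dx = -4;
  ∫_0^2 4 dx = 8.
Sum: 16 − 16 − 4 + 8 = 4.
So LHS = 4.
∫_0^2 v(x) φ(x) dx = ∫_0^2 (-4*x^3 + 9*x^2 - 2*x) dx. Term by term:
  ∫_0^2 -4*x^3 dx = -16;  ∫_0^2 9*x^2 dx = 24;  ∫_0^2 -2*x dx = -4.
Sum: -16 + 24 − 4 = 4.
So RHS = -∫_0^2 v(x) φ(x) dx = -4.
LHS − RHS = 8 ≠ 0, so the identity fails.
(For a valid weak derivative the identity must hold for EVERY test function, in particular this one. The failure shows v is NOT the weak derivative of u.)
Correct weak derivative would be u'(x) = 1 - 4*x.


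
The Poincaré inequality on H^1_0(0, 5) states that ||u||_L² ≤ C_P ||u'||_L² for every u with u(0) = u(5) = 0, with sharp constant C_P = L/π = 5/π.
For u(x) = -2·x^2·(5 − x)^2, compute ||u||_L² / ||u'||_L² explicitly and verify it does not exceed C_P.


||u||_L² / ||u'||_L² = 5*sqrt(3)/6 < C_P = 5/π.

u(x) = -2·x^2·(5 − x)^2, so u'(x) = 4*x*(x*(5 - x) - (x - 5)^2).
u(x) = -2·x^2·(5 − x)^2 vanishes at x = 0 and x = 5, so u ∈ H^1_0(0, 5). Differentiate via the product rule and integrate the resulting polynomials term by term.
  ∫_0^5 u² dx = ∫_0^5 (4*x^8 - 80*x^7 + 600*x^6 - 2000*x^5 + 2500*x^4) dx. Term by term:
    ∫_0^5 4*x^8 dx = 7812500/9;  ∫_0^5 -80*x^7 dx = -3906250;  ∫_0^5 600*x^6 dx = 46875000/7;
    ∫_0^5 -2000*x^5 dx = -15625000/3;  ∫_0^5 2500*x^4 dx = 1562500.
  Sum: 7812500/9 − 3906250 + 46875000/7 − 15625000/3 + 1562500 = 781250/63.
  ∫_0^5 (u')² dx = ∫_0^5 (64*x^6 - 960*x^5 + 5200*x^4 - 12000*x^3 + 10000*x^2) dx. Term by term:
    ∫_0^5 64*x^6 dx = 5000000/7;  ∫_0^5 -960*x^5 dx = -2500000;  ∫_0^5 5200*x^4 dx = 3250000;
    ∫_0^5 -12000*x^3 dx = -1875000;  ∫_0^5 10000*x^2 dx = 1250000/3.
  Sum: 5000000/7 − 2500000 + 3250000 − 1875000 + 1250000/3 = 125000/21.
∫_0^5 u² dx = 781250/63, so ||u||_L² = 625*sqrt(14)/21.
∫_0^5 (u')² dx = 125000/21, so ||u'||_L² = 250*sqrt(42)/21.
Ratio ||u||_L² / ||u'||_L² = 5*sqrt(3)/6.
Sharp Poincaré constant on H^1_0(0, 5) is C_P = L/π = 5/π, achieved by sin(π/5·x).
A polynomial bump cannot attain the sharp Poincaré constant (only the first sine eigenfunction does), so the ratio is strictly less than C_P, consistent with ||u||_L² ≤ C_P ||u'||_L².


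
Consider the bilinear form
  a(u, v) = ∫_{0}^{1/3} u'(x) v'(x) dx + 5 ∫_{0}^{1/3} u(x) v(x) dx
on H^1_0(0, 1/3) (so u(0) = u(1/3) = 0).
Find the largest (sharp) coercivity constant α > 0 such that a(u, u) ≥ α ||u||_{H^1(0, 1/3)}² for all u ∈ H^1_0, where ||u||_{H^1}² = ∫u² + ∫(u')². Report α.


α = 1

Coercivity of a(·,·) on H^1_0(0, 1/3) means a(u, u) ≥ α ||u||_{H^1}² for every u ∈ H^1_0.
The interval has length L = 1/3, and Poincaré/coercivity depend only on L. Here a(u, u) = ∫(u')² + (5)·∫u².
Here c = 5 ≥ 1, so a(u,u) = ∫(u')² + c∫u² ≥ ∫(u')² + ∫u² = ||u||_{H^1}², i.e. α = 1 works. No larger α is possible: a(u,u) ≥ α||u||_{H^1}² means (1−α)∫(u')² ≥ (α−c)∫u², and for the modes u_n = sin(nπ(x−x₀)/L) (x₀ the left endpoint) one has ∫u_n²/∫(u_n')² = (L/(nπ))² → 0, so a(u_n,u_n)/||u_n||_{H^1}² → 1. Hence the optimal constant is α = 1.
Therefore α = 1.


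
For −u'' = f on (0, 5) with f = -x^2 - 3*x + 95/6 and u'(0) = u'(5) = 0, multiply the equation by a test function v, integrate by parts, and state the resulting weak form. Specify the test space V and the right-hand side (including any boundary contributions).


V = H^1(0, 5) (no boundary constraint on v; u is determined up to an additive constant); weak form: ∫_0^5 u'v' dx = ∫_0^5 (-x^2 - 3*x + 95/6) v dx for all v ∈ V.

Multiply both sides by a test function v and integrate from 0 to 5:
  ∫_0^5 −u''(x) v(x) dx = ∫_0^5 f(x) v(x) dx.
Integrate the LHS by parts once:
  ∫_0^5 −u'' v dx = −[u'(x) v(x)]_0^5 + ∫_0^5 u'(x) v'(x) dx.
Thus ∫_0^5 u'(x) v'(x) dx = ∫_0^5 f(x) v(x) dx + [u'(x) v(x)]_0^5.
Choose V so that boundary terms are either known or forced to vanish.
u has homogeneous Neumann: u'(0) = u'(5) = 0. So [u' v]_0^5 = 0·v(5) − 0·v(0) = 0 for any v; take V = H^1(0, 5).
Weak formulation: find u (satisfying any essential BC) such that ∫_0^5 u'(x) v'(x) dx = ∫_0^5 f v dx for all v ∈ V (homogeneous Neumann, so boundary terms vanish).
Substituting f(x) = -x^2 - 3*x + 95/6, the right-hand side is ∫_0^5 (-x^2 - 3*x + 95/6) v dx.
Compatibility check (pure Neumann): taking v ≡ 1 ∈ V gives 0 = ∫_0^5 f dx + (0) − (0), i.e. ∫_0^5 f dx must equal u'(0) − u'(5) = 0. Indeed ∫_0^5 (-x^2 - 3*x + 95/6) dx = 0, so the data are compatible. The solution is then unique only up to an additive constant (fix it e.g. by requiring ∫_0^5 u dx = 0).


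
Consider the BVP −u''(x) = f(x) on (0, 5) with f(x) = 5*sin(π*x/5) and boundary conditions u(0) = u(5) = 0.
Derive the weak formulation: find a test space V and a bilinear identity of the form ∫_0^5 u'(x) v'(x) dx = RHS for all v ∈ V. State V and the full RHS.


V = H^1_0(0, 5) (so v(0) = v(5) = 0); weak form: ∫_0^5 u'v' dx = ∫_0^5 (5*sin(π*x/5)) v dx for all v ∈ V.

Multiply both sides by a test function v and integrate from 0 to 5:
  ∫_0^5 −u''(x) v(x) dx = ∫_0^5 f(x) v(x) dx.
Integrate the LHS by parts once:
  ∫_0^5 −u'' v dx = −[u'(x) v(x)]_0^5 + ∫_0^5 u'(x) v'(x) dx.
Thus ∫_0^5 u'(x) v'(x) dx = ∫_0^5 f(x) v(x) dx + [u'(x) v(x)]_0^5.
Choose V so that boundary terms are either known or forced to vanish.
u is Dirichlet: u(0) = u(5) = 0. Let V = H^1_0(0, 5); then v(0) = v(5) = 0, and [u' v]_0^5 = 0.
Weak formulation: find u (satisfying any essential BC) such that ∫_0^5 u'(x) v'(x) dx = ∫_0^5 f v dx for all v ∈ V.
Substituting f(x) = 5*sin(π*x/5), the right-hand side is ∫_0^5 (5*sin(π*x/5)) v dx.


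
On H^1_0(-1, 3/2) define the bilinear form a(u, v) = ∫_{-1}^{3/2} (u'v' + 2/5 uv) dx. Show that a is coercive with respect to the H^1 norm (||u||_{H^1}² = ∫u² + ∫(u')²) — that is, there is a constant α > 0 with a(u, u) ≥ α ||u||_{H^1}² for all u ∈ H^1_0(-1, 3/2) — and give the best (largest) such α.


α = 2*(5 + 2*π^2)/(25 + 4*π^2)

Coercivity of a(·,·) on H^1_0(-1, 3/2) means a(u, u) ≥ α ||u||_{H^1}² for every u ∈ H^1_0.
The interval has length L = 5/2, and Poincaré/coercivity depend only on L. Here a(u, u) = ∫(u')² + (2/5)·∫u².
Here 0 < c = 2/5 < 1. The condition a(u,u) ≥ α||u||_{H^1}² reads (1−α)∫(u')² ≥ (α−c)∫u². Any admissible α is ≤ 1 (rapidly oscillating u have ∫u²/∫(u')² → 0), and α = 1 would force 0 ≥ (1−c)∫u², impossible since c < 1; so 1−α > 0. By the sharp Poincaré inequality on H^1_0 of an interval of length L, ∫(u')² ≥ (π/L)²∫u² with equality for the first sine mode sin(π(x−x₀)/L) (x₀ the left endpoint), so the inequality holds for all u iff (1−α)(π/L)² ≥ α − c, i.e. α ≤ ((π/L)² + c)/((π/L)² + 1) = (1 + c(L/π)²)/(1 + (L/π)²). With (π/L)² = 4*π^2/25 and c = 2/5, the largest admissible constant is α = ((π/L)² + c)/((π/L)² + 1).
Simplifying, α = 2*(5 + 2*π^2)/(25 + 4*π^2).


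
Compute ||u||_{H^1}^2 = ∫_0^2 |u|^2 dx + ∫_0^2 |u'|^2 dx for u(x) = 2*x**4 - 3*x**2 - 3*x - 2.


||u||_{H^1}^2 = 37574/63

The H^1 norm (squared) on an interval (0, L) is
  ||u||_{H^1}^2 = ∫_0^L u(x)^2 dx + ∫_0^L u'(x)^2 dx.
Compute u'(x) = 8*x**3 - 6*x - 3.
Then u(x)^2 = 4*x**8 - 12*x**6 - 12*x**5 + x**4 + 18*x**3 + 21*x**2 + 12*x + 4 and u'(x)^2 = 64*x**6 - 96*x**4 - 48*x**3 + 36*x**2 + 36*x + 9.
Integrate each monomial from 0 to 2 using ∫_0^2 c·x^n dx = c·2^(n+1)/(n+1):
  ∫_0^2 u(x)^2 dx = ∫_0^2 (4*x^8 - 12*x^6 - 12*x^5 + x^4 + 18*x^3 + 21*x^2 + 12*x + 4) dx. Term by term:
    ∫_0^2 4*x^8 dx = 2048/9;  ∫_0^2 -12*x^6 dx = -1536/7;  ∫_0^2 -12*x^5 dx = -128;
    ∫_0^2 x^4 dx = 32/5;  ∫_0^2 18*x^3 dx = 72;  ∫_0^2 21*x^2 dx = 56;
    ∫_0^2 12*x dx = 24;  ∫_0^2 4 dx = 8.
  Sum: 2048/9 − 1536/7 − 128 + 32/5 + 72 + 56 + 24 + 8 = 14656/315.
  ∫_0^2 u'(x)^2 dx = ∫_0^2 (64*x^6 - 96*x^4 - 48*x^3 + 36*x^2 + 36*x + 9) dx. Term by term:
    ∫_0^2 64*x^6 dx = 8192/7;  ∫_0^2 -96*x^4 dx = -3072/5;  ∫_0^2 -48*x^3 dx = -192;
    ∫_0^2 36*x^2 dx = 96;  ∫_0^2 36*x dx = 72;  ∫_0^2 9 dx = 18.
  Sum: 8192/7 − 3072/5 − 192 + 96 + 72 + 18 = 19246/35.
Adding: ||u||_{H^1}^2 = 14656/315 + 19246/35 = 37574/63.


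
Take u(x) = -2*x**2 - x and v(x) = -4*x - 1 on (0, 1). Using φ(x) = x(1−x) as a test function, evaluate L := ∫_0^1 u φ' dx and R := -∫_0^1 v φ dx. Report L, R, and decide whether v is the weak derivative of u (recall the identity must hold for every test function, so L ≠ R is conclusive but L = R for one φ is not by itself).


LHS = 1/2, RHS = 1/2. Yes, v = u' weakly.

u(x) = -2*x**2 - x, classical derivative u'(x) = -4*x - 1.
φ(x) = x(1−x), so φ'(x) = 1 - 2*x.
Note φ(0) = φ(1) = 0, so the boundary term u·φ vanishes.
LHS = ∫_0^1 u(x) φ'(x) dx = ∫_0^1 (4*x^3 - x) dx. Term by term:
  ∫_0^1 4*x^3 dx = 1;  ∫_0^1 -x dx = -1/2.
Sum: 1 − 1/2 = 1/2.
So LHS = 1/2.
∫_0^1 v(x) φ(x) dx = ∫_0^1 (4*x^3 - 3*x^2 - x) dx. Term by term:
  ∫_0^1 4*x^3 dx = 1;  ∫_0^1 -3*x^2 dx = -1;  ∫_0^1 -x dx = -1/2.
Sum: 1 − 1 − 1/2 = -1/2.
So RHS = -∫_0^1 v(x) φ(x) dx = 1/2.
LHS = RHS, so the identity holds for this test φ.
Moreover u is smooth here and v(x) = u'(x) = -4*x - 1 pointwise, so the identity holds for every test function. Hence v is the weak derivative of u.


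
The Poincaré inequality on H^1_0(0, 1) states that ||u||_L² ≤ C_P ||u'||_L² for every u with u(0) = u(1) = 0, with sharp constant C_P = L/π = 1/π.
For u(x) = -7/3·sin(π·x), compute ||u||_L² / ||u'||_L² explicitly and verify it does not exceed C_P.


||u||_L² / ||u'||_L² = 1/π = C_P.

u(x) = -7/3·sin(π·x), so u'(x) = -7*π*cos(π*x)/3.
Writing u(x) = A·sin(kπx/L) with A = -7/3 and k = 1, use ∫_0^L sin²(kπx/L) dx = L/2 and ∫_0^L cos²(kπx/L) dx = L/2.
u² = 49/9·sin²(π·x) and (u')² = 49*π^2/9·cos²(π·x), and each of sin², cos² integrates to L/2 = 1/2 over (0, 1).
∫_0^1 u² dx = 49/18, so ||u||_L² = 7*sqrt(2)/6.
∫_0^1 (u')² dx = 49*π^2/18, so ||u'||_L² = 7*sqrt(2)*π/6.
Ratio ||u||_L² / ||u'||_L² = 1/π.
Sharp Poincaré constant on H^1_0(0, 1) is C_P = L/π = 1/π, achieved by sin(π·x).
This is the k = 1 eigenfunction (up to amplitude), so the ratio equals the sharp Poincaré constant exactly.


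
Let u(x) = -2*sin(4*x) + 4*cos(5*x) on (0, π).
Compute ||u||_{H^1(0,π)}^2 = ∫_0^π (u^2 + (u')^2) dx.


||u||_{H^1(0,π)}^2 = 3328/9 + 242*π

u'(x) = -20*sin(5*x) - 8*cos(4*x).
Expand u² and (u')² and integrate term by term on (0, π), using: for integers n ≥ 1, ∫_0^π sin²(nx) dx = ∫_0^π cos²(nx) dx = π/2; for n ≠ n', ∫_0^π sin(nx)sin(n'x) dx = ∫_0^π cos(nx)cos(n'x) dx = 0; and by product-to-sum, ∫_0^π sin(nx)cos(n'x) dx = ½∫_0^π [sin((n+n')x) + sin((n−n')x)] dx, which is 0 when n+n' is even and 2n/(n²−n'²) when n+n' is odd (it need not vanish on (0, π)).
  u² squared terms: (-2)²·∫sin(4x)² dx = 4·π/2 = 2*π;  (4)²·∫cos(5x)² dx = 16·π/2 = 8*π.
  u² cross terms: 2·(-2)·(4)·∫sin(4x)·cos(5x) dx = -16·(-8/9) = 128/9.
  So ∫_0^π u² dx = 2*π + 8*π + 128/9 = 128/9 + 10*π.
  (u')² squared terms: (-20)²·∫sin(5x)² dx = 400·π/2 = 200*π;  (-8)²·∫cos(4x)² dx = 64·π/2 = 32*π.
  (u')² cross terms: 2·(-20)·(-8)·∫sin(5x)·cos(4x) dx = 320·(10/9) = 3200/9.
  So ∫_0^π (u')² dx = 200*π + 32*π + 3200/9 = 3200/9 + 232*π.
||u||_{H^1}^2 = (128/9 + 10*π) + (3200/9 + 232*π) = 3328/9 + 242*π.


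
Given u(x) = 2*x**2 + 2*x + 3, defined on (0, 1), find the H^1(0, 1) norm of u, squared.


||u||_{H^1}^2 = 607/15

The H^1 norm (squared) on an interval (0, L) is
  ||u||_{H^1}^2 = ∫_0^L u(x)^2 dx + ∫_0^L u'(x)^2 dx.
Compute u'(x) = 4*x + 2.
Then u(x)^2 = 4*x**4 + 8*x**3 + 16*x**2 + 12*x + 9 and u'(x)^2 = 16*x**2 + 16*x + 4.
Integrate each monomial from 0 to 1 using ∫_0^1 c·x^n dx = c·1^(n+1)/(n+1):
  ∫_0^1 u(x)^2 dx = ∫_0^1 (4*x^4 + 8*x^3 + 16*x^2 + 12*x + 9) dx. Term by term:
    ∫_0^1 4*x^4 dx = 4/5;  ∫_0^1 8*x^3 dx = 2;  ∫_0^1 16*x^2 dx = 16/3;
    ∫_0^1 12*x dx = 6;  ∫_0^1 9 dx = 9.
  Sum: 4/5 + 2 + 16/3 + 6 + 9 = 347/15.
  ∫_0^1 u'(x)^2 dx = ∫_0^1 (16*x^2 + 16*x + 4) dx. Term by term:
    ∫_0^1 16*x^2 dx = 16/3;  ∫_0^1 16*x dx = 8;  ∫_0^1 4 dx = 4.
  Sum: 16/3 + 8 + 4 = 52/3.
Adding: ||u||_{H^1}^2 = 347/15 + 52/3 = 607/15.


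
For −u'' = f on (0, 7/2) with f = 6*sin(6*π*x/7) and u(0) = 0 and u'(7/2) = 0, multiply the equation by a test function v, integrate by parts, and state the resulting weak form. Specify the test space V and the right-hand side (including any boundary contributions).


V = {v ∈ H^1(0, 7/2) : v(0) = 0} (test functions vanish at x = 0 where u is specified); weak form: ∫_0^7/2 u'v' dx = ∫_0^7/2 (6*sin(6*π*x/7)) v dx for all v ∈ V.

Multiply both sides by a test function v and integrate from 0 to 7/2:
  ∫_0^7/2 −u''(x) v(x) dx = ∫_0^7/2 f(x) v(x) dx.
Integrate the LHS by parts once:
  ∫_0^7/2 −u'' v dx = −[u'(x) v(x)]_0^7/2 + ∫_0^7/2 u'(x) v'(x) dx.
Thus ∫_0^7/2 u'(x) v'(x) dx = ∫_0^7/2 f(x) v(x) dx + [u'(x) v(x)]_0^7/2.
Choose V so that boundary terms are either known or forced to vanish.
Mixed BC: u(0) = 0 (Dirichlet) and u'(7/2) = 0 (Neumann). Define V = {v ∈ H^1(0, 7/2) : v(0) = 0}. Then [u' v]_0^7/2 = u'(7/2)·v(7/2) − u'(0)·0 = 0.
Weak formulation: find u (satisfying any essential BC) such that ∫_0^7/2 u'(x) v'(x) dx = ∫_0^7/2 f v dx for all v ∈ V (Dirichlet at 0 absorbed into V; the Neumann datum at x = 7/2 is zero, so no boundary term remains).
Substituting f(x) = 6*sin(6*π*x/7), the right-hand side is ∫_0^7/2 (6*sin(6*π*x/7)) v dx.


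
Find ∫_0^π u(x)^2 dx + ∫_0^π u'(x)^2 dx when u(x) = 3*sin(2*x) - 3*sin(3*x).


||u||_{H^1(0,π)}^2 = 135*π/2

u'(x) = 6*cos(2*x) - 9*cos(3*x).
Expand u² and (u')² and integrate term by term on (0, π), using: for integers n ≥ 1, ∫_0^π sin²(nx) dx = ∫_0^π cos²(nx) dx = π/2; for n ≠ n', ∫_0^π sin(nx)sin(n'x) dx = ∫_0^π cos(nx)cos(n'x) dx = 0; and by product-to-sum, ∫_0^π sin(nx)cos(n'x) dx = ½∫_0^π [sin((n+n')x) + sin((n−n')x)] dx, which is 0 when n+n' is even and 2n/(n²−n'²) when n+n' is odd (it need not vanish on (0, π)).
  u² squared terms: (-3)²·∫sin(3x)² dx = 9·π/2 = 9*π/2;  (3)²·∫sin(2x)² dx = 9·π/2 = 9*π/2.
  u² cross terms: 2·(-3)·(3)·∫sin(3x)·sin(2x) dx = -18·(0) = 0.
  So ∫_0^π u² dx = 9*π/2 + 9*π/2 + 0 = 9*π.
  (u')² squared terms: (-9)²·∫cos(3x)² dx = 81·π/2 = 81*π/2;  (6)²·∫cos(2x)² dx = 36·π/2 = 18*π.
  (u')² cross terms: 2·(-9)·(6)·∫cos(3x)·cos(2x) dx = -108·(0) = 0.
  So ∫_0^π (u')² dx = 81*π/2 + 18*π + 0 = 117*π/2.
||u||_{H^1}^2 = (9*π) + (117*π/2) = 135*π/2.


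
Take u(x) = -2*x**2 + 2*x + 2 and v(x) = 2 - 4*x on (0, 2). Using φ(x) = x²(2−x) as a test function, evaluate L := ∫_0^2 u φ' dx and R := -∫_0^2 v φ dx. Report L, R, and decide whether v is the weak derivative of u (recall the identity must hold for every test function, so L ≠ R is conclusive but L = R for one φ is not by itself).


LHS = 56/15, RHS = 56/15. Yes, v = u' weakly.

u(x) = -2*x**2 + 2*x + 2, classical derivative u'(x) = 2 - 4*x.
φ(x) = x²(2−x), so φ'(x) = x*(4 - 3*x).
Note φ(0) = φ(2) = 0, so the boundary term u·φ vanishes.
LHS = ∫_0^2 u(x) φ'(x) dx = ∫_0^2 (6*x^4 - 14*x^3 + 2*x^2 + 8*x) dx. Term by term:
  ∫_0^2 6*x^4 dx = 192/5;  ∫_0^2 -14*x^3 dx = -56;  ∫_0^2 2*x^2 dx = 16/3;
  ∫_0^2 8*x dx = 16.
Sum: 192/5 − 56 + 16/3 + 16 = 56/15.
So LHS = 56/15.
∫_0^2 v(x) φ(x) dx = ∫_0^2 (4*x^4 - 10*x^3 + 4*x^2) dx. Term by term:
  ∫_0^2 4*x^4 dx = 128/5;  ∫_0^2 -10*x^3 dx = -40;  ∫_0^2 4*x^2 dx = 32/3.
Sum: 128/5 − 40 + 32/3 = -56/15.
So RHS = -∫_0^2 v(x) φ(x) dx = 56/15.
LHS = RHS, so the identity holds for this test φ.
Moreover u is smooth here and v(x) = u'(x) = 2 - 4*x pointwise, so the identity holds for every test function. Hence v is the weak derivative of u.
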